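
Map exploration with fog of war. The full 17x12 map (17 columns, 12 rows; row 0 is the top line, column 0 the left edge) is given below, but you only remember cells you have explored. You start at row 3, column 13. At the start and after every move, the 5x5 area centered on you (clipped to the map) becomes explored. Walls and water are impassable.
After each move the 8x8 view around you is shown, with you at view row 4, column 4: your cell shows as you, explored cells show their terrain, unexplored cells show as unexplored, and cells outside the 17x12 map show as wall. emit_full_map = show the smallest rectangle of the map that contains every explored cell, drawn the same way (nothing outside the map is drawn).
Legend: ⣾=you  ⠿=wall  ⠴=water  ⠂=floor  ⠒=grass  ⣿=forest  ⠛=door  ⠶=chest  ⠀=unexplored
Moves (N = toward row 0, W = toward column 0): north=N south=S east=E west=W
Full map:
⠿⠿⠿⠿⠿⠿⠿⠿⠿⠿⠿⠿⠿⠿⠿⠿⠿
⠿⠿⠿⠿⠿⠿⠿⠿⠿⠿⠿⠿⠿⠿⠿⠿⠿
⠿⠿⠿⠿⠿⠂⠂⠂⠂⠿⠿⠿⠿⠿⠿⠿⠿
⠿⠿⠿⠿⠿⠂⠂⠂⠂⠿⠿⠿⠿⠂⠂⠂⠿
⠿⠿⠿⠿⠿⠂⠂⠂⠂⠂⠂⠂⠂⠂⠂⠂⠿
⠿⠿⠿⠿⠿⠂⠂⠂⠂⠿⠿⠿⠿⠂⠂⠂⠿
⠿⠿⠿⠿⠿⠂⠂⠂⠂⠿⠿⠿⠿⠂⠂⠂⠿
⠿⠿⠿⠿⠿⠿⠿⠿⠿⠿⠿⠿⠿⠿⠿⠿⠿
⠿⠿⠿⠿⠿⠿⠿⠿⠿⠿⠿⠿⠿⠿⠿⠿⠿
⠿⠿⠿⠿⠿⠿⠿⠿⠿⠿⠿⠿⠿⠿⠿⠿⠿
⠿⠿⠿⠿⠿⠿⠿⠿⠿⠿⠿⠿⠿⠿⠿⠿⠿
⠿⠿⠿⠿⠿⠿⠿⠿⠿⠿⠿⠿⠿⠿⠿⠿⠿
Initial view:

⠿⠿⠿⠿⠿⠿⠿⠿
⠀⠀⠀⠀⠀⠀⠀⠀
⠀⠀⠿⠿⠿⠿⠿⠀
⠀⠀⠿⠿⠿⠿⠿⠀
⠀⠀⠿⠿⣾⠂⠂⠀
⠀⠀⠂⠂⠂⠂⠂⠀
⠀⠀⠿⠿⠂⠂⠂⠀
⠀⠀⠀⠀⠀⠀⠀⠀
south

⠀⠀⠀⠀⠀⠀⠀⠀
⠀⠀⠿⠿⠿⠿⠿⠀
⠀⠀⠿⠿⠿⠿⠿⠀
⠀⠀⠿⠿⠂⠂⠂⠀
⠀⠀⠂⠂⣾⠂⠂⠀
⠀⠀⠿⠿⠂⠂⠂⠀
⠀⠀⠿⠿⠂⠂⠂⠀
⠀⠀⠀⠀⠀⠀⠀⠀

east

⠀⠀⠀⠀⠀⠀⠀⠿
⠀⠿⠿⠿⠿⠿⠀⠿
⠀⠿⠿⠿⠿⠿⠿⠿
⠀⠿⠿⠂⠂⠂⠿⠿
⠀⠂⠂⠂⣾⠂⠿⠿
⠀⠿⠿⠂⠂⠂⠿⠿
⠀⠿⠿⠂⠂⠂⠿⠿
⠀⠀⠀⠀⠀⠀⠀⠿

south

⠀⠿⠿⠿⠿⠿⠀⠿
⠀⠿⠿⠿⠿⠿⠿⠿
⠀⠿⠿⠂⠂⠂⠿⠿
⠀⠂⠂⠂⠂⠂⠿⠿
⠀⠿⠿⠂⣾⠂⠿⠿
⠀⠿⠿⠂⠂⠂⠿⠿
⠀⠀⠿⠿⠿⠿⠿⠿
⠀⠀⠀⠀⠀⠀⠀⠿

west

⠀⠀⠿⠿⠿⠿⠿⠀
⠀⠀⠿⠿⠿⠿⠿⠿
⠀⠀⠿⠿⠂⠂⠂⠿
⠀⠀⠂⠂⠂⠂⠂⠿
⠀⠀⠿⠿⣾⠂⠂⠿
⠀⠀⠿⠿⠂⠂⠂⠿
⠀⠀⠿⠿⠿⠿⠿⠿
⠀⠀⠀⠀⠀⠀⠀⠀

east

⠀⠿⠿⠿⠿⠿⠀⠿
⠀⠿⠿⠿⠿⠿⠿⠿
⠀⠿⠿⠂⠂⠂⠿⠿
⠀⠂⠂⠂⠂⠂⠿⠿
⠀⠿⠿⠂⣾⠂⠿⠿
⠀⠿⠿⠂⠂⠂⠿⠿
⠀⠿⠿⠿⠿⠿⠿⠿
⠀⠀⠀⠀⠀⠀⠀⠿

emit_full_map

⠿⠿⠿⠿⠿⠀
⠿⠿⠿⠿⠿⠿
⠿⠿⠂⠂⠂⠿
⠂⠂⠂⠂⠂⠿
⠿⠿⠂⣾⠂⠿
⠿⠿⠂⠂⠂⠿
⠿⠿⠿⠿⠿⠿

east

⠿⠿⠿⠿⠿⠀⠿⠿
⠿⠿⠿⠿⠿⠿⠿⠿
⠿⠿⠂⠂⠂⠿⠿⠿
⠂⠂⠂⠂⠂⠿⠿⠿
⠿⠿⠂⠂⣾⠿⠿⠿
⠿⠿⠂⠂⠂⠿⠿⠿
⠿⠿⠿⠿⠿⠿⠿⠿
⠀⠀⠀⠀⠀⠀⠿⠿

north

⠀⠀⠀⠀⠀⠀⠿⠿
⠿⠿⠿⠿⠿⠀⠿⠿
⠿⠿⠿⠿⠿⠿⠿⠿
⠿⠿⠂⠂⠂⠿⠿⠿
⠂⠂⠂⠂⣾⠿⠿⠿
⠿⠿⠂⠂⠂⠿⠿⠿
⠿⠿⠂⠂⠂⠿⠿⠿
⠿⠿⠿⠿⠿⠿⠿⠿

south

⠿⠿⠿⠿⠿⠀⠿⠿
⠿⠿⠿⠿⠿⠿⠿⠿
⠿⠿⠂⠂⠂⠿⠿⠿
⠂⠂⠂⠂⠂⠿⠿⠿
⠿⠿⠂⠂⣾⠿⠿⠿
⠿⠿⠂⠂⠂⠿⠿⠿
⠿⠿⠿⠿⠿⠿⠿⠿
⠀⠀⠀⠀⠀⠀⠿⠿

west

⠀⠿⠿⠿⠿⠿⠀⠿
⠀⠿⠿⠿⠿⠿⠿⠿
⠀⠿⠿⠂⠂⠂⠿⠿
⠀⠂⠂⠂⠂⠂⠿⠿
⠀⠿⠿⠂⣾⠂⠿⠿
⠀⠿⠿⠂⠂⠂⠿⠿
⠀⠿⠿⠿⠿⠿⠿⠿
⠀⠀⠀⠀⠀⠀⠀⠿


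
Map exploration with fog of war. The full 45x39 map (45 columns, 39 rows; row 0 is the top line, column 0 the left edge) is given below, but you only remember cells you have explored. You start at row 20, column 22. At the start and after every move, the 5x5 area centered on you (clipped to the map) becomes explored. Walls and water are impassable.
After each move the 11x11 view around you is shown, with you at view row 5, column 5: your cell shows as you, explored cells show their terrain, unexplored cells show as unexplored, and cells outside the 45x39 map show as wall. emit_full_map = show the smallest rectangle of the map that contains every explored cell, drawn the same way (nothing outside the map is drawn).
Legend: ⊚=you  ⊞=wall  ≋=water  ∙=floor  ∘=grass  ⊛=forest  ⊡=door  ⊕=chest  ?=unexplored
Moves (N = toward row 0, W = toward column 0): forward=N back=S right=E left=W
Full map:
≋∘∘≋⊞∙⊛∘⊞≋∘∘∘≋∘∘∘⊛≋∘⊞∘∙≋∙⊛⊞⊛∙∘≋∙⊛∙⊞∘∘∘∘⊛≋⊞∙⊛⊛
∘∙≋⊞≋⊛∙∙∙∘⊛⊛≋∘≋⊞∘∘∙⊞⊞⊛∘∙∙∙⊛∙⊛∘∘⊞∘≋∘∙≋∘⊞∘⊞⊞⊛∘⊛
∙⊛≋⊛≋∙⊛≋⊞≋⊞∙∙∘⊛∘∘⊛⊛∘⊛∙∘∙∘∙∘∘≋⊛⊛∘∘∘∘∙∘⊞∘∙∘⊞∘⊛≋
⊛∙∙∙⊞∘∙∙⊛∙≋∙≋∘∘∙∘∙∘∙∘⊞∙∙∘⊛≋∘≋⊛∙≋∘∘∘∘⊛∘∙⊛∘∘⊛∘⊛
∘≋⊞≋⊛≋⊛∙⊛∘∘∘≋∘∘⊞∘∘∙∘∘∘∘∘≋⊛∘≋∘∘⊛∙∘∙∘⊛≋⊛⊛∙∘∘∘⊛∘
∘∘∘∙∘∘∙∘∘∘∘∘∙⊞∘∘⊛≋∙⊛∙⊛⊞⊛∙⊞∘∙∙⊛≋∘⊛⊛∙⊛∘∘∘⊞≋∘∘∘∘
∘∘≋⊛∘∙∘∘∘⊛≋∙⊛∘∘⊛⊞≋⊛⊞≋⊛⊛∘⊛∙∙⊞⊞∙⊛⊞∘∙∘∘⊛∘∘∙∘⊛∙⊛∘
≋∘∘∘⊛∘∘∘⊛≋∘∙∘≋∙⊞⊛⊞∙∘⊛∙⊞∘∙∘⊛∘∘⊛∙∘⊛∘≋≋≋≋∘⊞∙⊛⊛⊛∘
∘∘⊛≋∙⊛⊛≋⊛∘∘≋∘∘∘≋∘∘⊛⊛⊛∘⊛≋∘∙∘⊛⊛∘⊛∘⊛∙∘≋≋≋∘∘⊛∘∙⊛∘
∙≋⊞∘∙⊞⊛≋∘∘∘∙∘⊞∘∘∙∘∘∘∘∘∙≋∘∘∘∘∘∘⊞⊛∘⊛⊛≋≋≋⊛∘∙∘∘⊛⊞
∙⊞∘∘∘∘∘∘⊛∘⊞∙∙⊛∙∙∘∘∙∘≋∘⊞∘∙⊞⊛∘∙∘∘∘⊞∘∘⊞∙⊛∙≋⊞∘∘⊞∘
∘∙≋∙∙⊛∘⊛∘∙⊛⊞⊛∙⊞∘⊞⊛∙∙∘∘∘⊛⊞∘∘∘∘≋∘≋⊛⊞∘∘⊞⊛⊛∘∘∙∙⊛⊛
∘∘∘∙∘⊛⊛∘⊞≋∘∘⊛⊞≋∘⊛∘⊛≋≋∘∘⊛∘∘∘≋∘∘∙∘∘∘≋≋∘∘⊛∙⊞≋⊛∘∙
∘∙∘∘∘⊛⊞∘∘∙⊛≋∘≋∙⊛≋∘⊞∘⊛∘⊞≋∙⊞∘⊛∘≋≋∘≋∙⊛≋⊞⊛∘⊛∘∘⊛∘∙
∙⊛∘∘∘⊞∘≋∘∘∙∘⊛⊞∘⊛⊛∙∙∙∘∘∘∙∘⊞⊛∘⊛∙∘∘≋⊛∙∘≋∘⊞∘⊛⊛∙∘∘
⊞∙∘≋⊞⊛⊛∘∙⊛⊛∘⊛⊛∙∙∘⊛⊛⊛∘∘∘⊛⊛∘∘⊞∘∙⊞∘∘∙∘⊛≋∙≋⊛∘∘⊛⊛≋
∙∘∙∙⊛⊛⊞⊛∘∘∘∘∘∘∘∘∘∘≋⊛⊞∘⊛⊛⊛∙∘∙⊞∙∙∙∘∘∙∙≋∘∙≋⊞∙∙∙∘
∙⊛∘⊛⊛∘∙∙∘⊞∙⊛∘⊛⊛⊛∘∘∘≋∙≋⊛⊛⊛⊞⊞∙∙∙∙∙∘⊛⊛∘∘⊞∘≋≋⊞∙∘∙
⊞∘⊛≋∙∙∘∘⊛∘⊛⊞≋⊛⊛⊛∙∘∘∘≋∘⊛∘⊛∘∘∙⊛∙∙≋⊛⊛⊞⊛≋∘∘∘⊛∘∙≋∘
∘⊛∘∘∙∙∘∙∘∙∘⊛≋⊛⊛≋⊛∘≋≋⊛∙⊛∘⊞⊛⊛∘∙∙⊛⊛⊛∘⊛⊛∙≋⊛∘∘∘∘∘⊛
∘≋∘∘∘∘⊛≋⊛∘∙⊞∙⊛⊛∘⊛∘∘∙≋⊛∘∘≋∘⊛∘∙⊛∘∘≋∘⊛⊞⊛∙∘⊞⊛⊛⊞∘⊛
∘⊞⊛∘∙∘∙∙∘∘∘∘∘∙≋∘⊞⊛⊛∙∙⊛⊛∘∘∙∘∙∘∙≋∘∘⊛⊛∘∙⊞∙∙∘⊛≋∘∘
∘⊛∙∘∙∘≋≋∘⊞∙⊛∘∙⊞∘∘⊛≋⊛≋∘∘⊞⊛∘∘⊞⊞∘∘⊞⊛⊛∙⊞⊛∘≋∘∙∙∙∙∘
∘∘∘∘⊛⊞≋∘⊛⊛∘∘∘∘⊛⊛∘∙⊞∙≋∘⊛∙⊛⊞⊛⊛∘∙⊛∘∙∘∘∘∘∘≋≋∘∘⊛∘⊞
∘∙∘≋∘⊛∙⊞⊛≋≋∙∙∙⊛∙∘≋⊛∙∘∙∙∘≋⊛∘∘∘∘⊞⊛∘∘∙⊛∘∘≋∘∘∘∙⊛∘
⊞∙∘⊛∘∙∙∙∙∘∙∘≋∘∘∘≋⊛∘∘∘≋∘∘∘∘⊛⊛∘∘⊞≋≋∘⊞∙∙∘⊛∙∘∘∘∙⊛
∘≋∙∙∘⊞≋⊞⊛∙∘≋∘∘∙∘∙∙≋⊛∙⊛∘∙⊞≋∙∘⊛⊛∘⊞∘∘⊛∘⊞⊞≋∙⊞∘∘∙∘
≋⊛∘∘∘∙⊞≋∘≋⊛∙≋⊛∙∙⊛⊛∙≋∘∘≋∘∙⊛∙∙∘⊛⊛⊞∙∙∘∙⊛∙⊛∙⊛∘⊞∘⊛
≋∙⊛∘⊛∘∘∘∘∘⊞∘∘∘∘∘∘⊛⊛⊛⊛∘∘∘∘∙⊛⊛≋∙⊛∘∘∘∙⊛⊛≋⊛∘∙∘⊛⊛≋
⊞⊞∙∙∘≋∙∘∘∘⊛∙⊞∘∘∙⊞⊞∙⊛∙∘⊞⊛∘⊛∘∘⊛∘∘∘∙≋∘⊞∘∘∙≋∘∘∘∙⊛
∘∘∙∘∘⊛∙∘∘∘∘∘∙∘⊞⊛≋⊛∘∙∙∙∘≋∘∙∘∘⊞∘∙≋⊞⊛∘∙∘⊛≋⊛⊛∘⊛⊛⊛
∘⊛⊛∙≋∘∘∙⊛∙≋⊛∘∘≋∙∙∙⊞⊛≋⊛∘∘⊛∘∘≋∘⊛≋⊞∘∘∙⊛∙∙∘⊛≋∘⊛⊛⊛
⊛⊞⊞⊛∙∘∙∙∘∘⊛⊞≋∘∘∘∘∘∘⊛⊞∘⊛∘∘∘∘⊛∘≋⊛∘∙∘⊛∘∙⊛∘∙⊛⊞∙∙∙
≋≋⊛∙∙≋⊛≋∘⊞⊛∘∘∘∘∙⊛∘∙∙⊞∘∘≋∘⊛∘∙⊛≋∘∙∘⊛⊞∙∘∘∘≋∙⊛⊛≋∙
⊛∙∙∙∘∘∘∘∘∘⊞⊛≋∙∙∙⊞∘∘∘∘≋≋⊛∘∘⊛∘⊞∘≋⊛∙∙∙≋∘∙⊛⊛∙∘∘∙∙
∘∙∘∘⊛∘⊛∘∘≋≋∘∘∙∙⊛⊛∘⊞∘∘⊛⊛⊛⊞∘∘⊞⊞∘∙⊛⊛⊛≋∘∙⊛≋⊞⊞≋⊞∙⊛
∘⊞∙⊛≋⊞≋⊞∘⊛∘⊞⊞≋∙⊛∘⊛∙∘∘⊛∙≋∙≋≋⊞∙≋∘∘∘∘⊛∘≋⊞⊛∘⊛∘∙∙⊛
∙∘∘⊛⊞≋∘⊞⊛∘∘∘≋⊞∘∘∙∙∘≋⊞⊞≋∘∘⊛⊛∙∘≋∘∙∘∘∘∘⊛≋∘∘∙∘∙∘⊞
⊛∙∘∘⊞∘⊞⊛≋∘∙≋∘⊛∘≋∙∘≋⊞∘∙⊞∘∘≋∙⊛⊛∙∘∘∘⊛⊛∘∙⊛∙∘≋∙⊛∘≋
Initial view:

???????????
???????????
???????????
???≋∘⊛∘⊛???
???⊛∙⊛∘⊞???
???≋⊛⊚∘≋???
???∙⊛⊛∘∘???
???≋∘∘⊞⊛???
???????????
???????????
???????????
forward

???????????
???????????
???????????
???∙≋⊛⊛⊛???
???≋∘⊛∘⊛???
???⊛∙⊚∘⊞???
???≋⊛∘∘≋???
???∙⊛⊛∘∘???
???≋∘∘⊞⊛???
???????????
???????????

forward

???????????
???????????
???????????
???⊞∘⊛⊛⊛???
???∙≋⊛⊛⊛???
???≋∘⊚∘⊛???
???⊛∙⊛∘⊞???
???≋⊛∘∘≋???
???∙⊛⊛∘∘???
???≋∘∘⊞⊛???
???????????

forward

???????????
???????????
???????????
???∘∘∘⊛⊛???
???⊞∘⊛⊛⊛???
???∙≋⊚⊛⊛???
???≋∘⊛∘⊛???
???⊛∙⊛∘⊞???
???≋⊛∘∘≋???
???∙⊛⊛∘∘???
???≋∘∘⊞⊛???

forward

???????????
???????????
???????????
???∘∘∘∙∘???
???∘∘∘⊛⊛???
???⊞∘⊚⊛⊛???
???∙≋⊛⊛⊛???
???≋∘⊛∘⊛???
???⊛∙⊛∘⊞???
???≋⊛∘∘≋???
???∙⊛⊛∘∘???

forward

???????????
???????????
???????????
???⊛∘⊞≋∙???
???∘∘∘∙∘???
???∘∘⊚⊛⊛???
???⊞∘⊛⊛⊛???
???∙≋⊛⊛⊛???
???≋∘⊛∘⊛???
???⊛∙⊛∘⊞???
???≋⊛∘∘≋???

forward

???????????
???????????
???????????
???≋∘∘⊛∘???
???⊛∘⊞≋∙???
???∘∘⊚∙∘???
???∘∘∘⊛⊛???
???⊞∘⊛⊛⊛???
???∙≋⊛⊛⊛???
???≋∘⊛∘⊛???
???⊛∙⊛∘⊞???

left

???????????
???????????
???????????
???≋≋∘∘⊛∘??
???∘⊛∘⊞≋∙??
???∙∘⊚∘∙∘??
???⊛∘∘∘⊛⊛??
???⊛⊞∘⊛⊛⊛??
????∙≋⊛⊛⊛??
????≋∘⊛∘⊛??
????⊛∙⊛∘⊞??

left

???????????
???????????
???????????
???⊛≋≋∘∘⊛∘?
???⊞∘⊛∘⊞≋∙?
???∙∙⊚∘∘∙∘?
???⊛⊛∘∘∘⊛⊛?
???≋⊛⊞∘⊛⊛⊛?
?????∙≋⊛⊛⊛?
?????≋∘⊛∘⊛?
?????⊛∙⊛∘⊞?

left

???????????
???????????
???????????
???∘⊛≋≋∘∘⊛∘
???∘⊞∘⊛∘⊞≋∙
???∙∙⊚∘∘∘∙∘
???⊛⊛⊛∘∘∘⊛⊛
???∘≋⊛⊞∘⊛⊛⊛
??????∙≋⊛⊛⊛
??????≋∘⊛∘⊛
??????⊛∙⊛∘⊞

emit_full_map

∘⊛≋≋∘∘⊛∘
∘⊞∘⊛∘⊞≋∙
∙∙⊚∘∘∘∙∘
⊛⊛⊛∘∘∘⊛⊛
∘≋⊛⊞∘⊛⊛⊛
???∙≋⊛⊛⊛
???≋∘⊛∘⊛
???⊛∙⊛∘⊞
???≋⊛∘∘≋
???∙⊛⊛∘∘
???≋∘∘⊞⊛

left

???????????
???????????
???????????
???⊛∘⊛≋≋∘∘⊛
???≋∘⊞∘⊛∘⊞≋
???⊛∙⊚∙∘∘∘∙
???∘⊛⊛⊛∘∘∘⊛
???∘∘≋⊛⊞∘⊛⊛
???????∙≋⊛⊛
???????≋∘⊛∘
???????⊛∙⊛∘

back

???????????
???????????
???⊛∘⊛≋≋∘∘⊛
???≋∘⊞∘⊛∘⊞≋
???⊛∙∙∙∘∘∘∙
???∘⊛⊚⊛∘∘∘⊛
???∘∘≋⊛⊞∘⊛⊛
???∘∘∘≋∙≋⊛⊛
???????≋∘⊛∘
???????⊛∙⊛∘
???????≋⊛∘∘

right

???????????
???????????
??⊛∘⊛≋≋∘∘⊛∘
??≋∘⊞∘⊛∘⊞≋∙
??⊛∙∙∙∘∘∘∙∘
??∘⊛⊛⊚∘∘∘⊛⊛
??∘∘≋⊛⊞∘⊛⊛⊛
??∘∘∘≋∙≋⊛⊛⊛
??????≋∘⊛∘⊛
??????⊛∙⊛∘⊞
??????≋⊛∘∘≋

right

???????????
???????????
?⊛∘⊛≋≋∘∘⊛∘?
?≋∘⊞∘⊛∘⊞≋∙?
?⊛∙∙∙∘∘∘∙∘?
?∘⊛⊛⊛⊚∘∘⊛⊛?
?∘∘≋⊛⊞∘⊛⊛⊛?
?∘∘∘≋∙≋⊛⊛⊛?
?????≋∘⊛∘⊛?
?????⊛∙⊛∘⊞?
?????≋⊛∘∘≋?

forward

???????????
???????????
???????????
?⊛∘⊛≋≋∘∘⊛∘?
?≋∘⊞∘⊛∘⊞≋∙?
?⊛∙∙∙⊚∘∘∙∘?
?∘⊛⊛⊛∘∘∘⊛⊛?
?∘∘≋⊛⊞∘⊛⊛⊛?
?∘∘∘≋∙≋⊛⊛⊛?
?????≋∘⊛∘⊛?
?????⊛∙⊛∘⊞?

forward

???????????
???????????
???????????
???∙∙∘∘∘???
?⊛∘⊛≋≋∘∘⊛∘?
?≋∘⊞∘⊚∘⊞≋∙?
?⊛∙∙∙∘∘∘∙∘?
?∘⊛⊛⊛∘∘∘⊛⊛?
?∘∘≋⊛⊞∘⊛⊛⊛?
?∘∘∘≋∙≋⊛⊛⊛?
?????≋∘⊛∘⊛?

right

???????????
???????????
???????????
??∙∙∘∘∘⊛???
⊛∘⊛≋≋∘∘⊛∘??
≋∘⊞∘⊛⊚⊞≋∙??
⊛∙∙∙∘∘∘∙∘??
∘⊛⊛⊛∘∘∘⊛⊛??
∘∘≋⊛⊞∘⊛⊛⊛??
∘∘∘≋∙≋⊛⊛⊛??
????≋∘⊛∘⊛??

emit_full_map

??∙∙∘∘∘⊛?
⊛∘⊛≋≋∘∘⊛∘
≋∘⊞∘⊛⊚⊞≋∙
⊛∙∙∙∘∘∘∙∘
∘⊛⊛⊛∘∘∘⊛⊛
∘∘≋⊛⊞∘⊛⊛⊛
∘∘∘≋∙≋⊛⊛⊛
????≋∘⊛∘⊛
????⊛∙⊛∘⊞
????≋⊛∘∘≋
????∙⊛⊛∘∘
????≋∘∘⊞⊛

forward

???????????
???????????
???????????
???∘≋∘⊞∘???
??∙∙∘∘∘⊛???
⊛∘⊛≋≋⊚∘⊛∘??
≋∘⊞∘⊛∘⊞≋∙??
⊛∙∙∙∘∘∘∙∘??
∘⊛⊛⊛∘∘∘⊛⊛??
∘∘≋⊛⊞∘⊛⊛⊛??
∘∘∘≋∙≋⊛⊛⊛??

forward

???????????
???????????
???????????
???∘∘∘∙≋???
???∘≋∘⊞∘???
??∙∙∘⊚∘⊛???
⊛∘⊛≋≋∘∘⊛∘??
≋∘⊞∘⊛∘⊞≋∙??
⊛∙∙∙∘∘∘∙∘??
∘⊛⊛⊛∘∘∘⊛⊛??
∘∘≋⊛⊞∘⊛⊛⊛??

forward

???????????
???????????
???????????
???⊛⊛∘⊛≋???
???∘∘∘∙≋???
???∘≋⊚⊞∘???
??∙∙∘∘∘⊛???
⊛∘⊛≋≋∘∘⊛∘??
≋∘⊞∘⊛∘⊞≋∙??
⊛∙∙∙∘∘∘∙∘??
∘⊛⊛⊛∘∘∘⊛⊛??

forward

???????????
???????????
???????????
???∘⊛∙⊞∘???
???⊛⊛∘⊛≋???
???∘∘⊚∙≋???
???∘≋∘⊞∘???
??∙∙∘∘∘⊛???
⊛∘⊛≋≋∘∘⊛∘??
≋∘⊞∘⊛∘⊞≋∙??
⊛∙∙∙∘∘∘∙∘??

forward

???????????
???????????
???????????
???⊞≋⊛⊛∘???
???∘⊛∙⊞∘???
???⊛⊛⊚⊛≋???
???∘∘∘∙≋???
???∘≋∘⊞∘???
??∙∙∘∘∘⊛???
⊛∘⊛≋≋∘∘⊛∘??
≋∘⊞∘⊛∘⊞≋∙??

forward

???????????
???????????
???????????
???⊛∙⊛⊞⊛???
???⊞≋⊛⊛∘???
???∘⊛⊚⊞∘???
???⊛⊛∘⊛≋???
???∘∘∘∙≋???
???∘≋∘⊞∘???
??∙∙∘∘∘⊛???
⊛∘⊛≋≋∘∘⊛∘??

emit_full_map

???⊛∙⊛⊞⊛?
???⊞≋⊛⊛∘?
???∘⊛⊚⊞∘?
???⊛⊛∘⊛≋?
???∘∘∘∙≋?
???∘≋∘⊞∘?
??∙∙∘∘∘⊛?
⊛∘⊛≋≋∘∘⊛∘
≋∘⊞∘⊛∘⊞≋∙
⊛∙∙∙∘∘∘∙∘
∘⊛⊛⊛∘∘∘⊛⊛
∘∘≋⊛⊞∘⊛⊛⊛
∘∘∘≋∙≋⊛⊛⊛
????≋∘⊛∘⊛
????⊛∙⊛∘⊞
????≋⊛∘∘≋
????∙⊛⊛∘∘
????≋∘∘⊞⊛

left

???????????
???????????
???????????
???∙⊛∙⊛⊞⊛??
???⊛⊞≋⊛⊛∘??
???∙∘⊚∙⊞∘??
???⊛⊛⊛∘⊛≋??
???∘∘∘∘∙≋??
????∘≋∘⊞∘??
???∙∙∘∘∘⊛??
?⊛∘⊛≋≋∘∘⊛∘?

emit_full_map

??∙⊛∙⊛⊞⊛?
??⊛⊞≋⊛⊛∘?
??∙∘⊚∙⊞∘?
??⊛⊛⊛∘⊛≋?
??∘∘∘∘∙≋?
???∘≋∘⊞∘?
??∙∙∘∘∘⊛?
⊛∘⊛≋≋∘∘⊛∘
≋∘⊞∘⊛∘⊞≋∙
⊛∙∙∙∘∘∘∙∘
∘⊛⊛⊛∘∘∘⊛⊛
∘∘≋⊛⊞∘⊛⊛⊛
∘∘∘≋∙≋⊛⊛⊛
????≋∘⊛∘⊛
????⊛∙⊛∘⊞
????≋⊛∘∘≋
????∙⊛⊛∘∘
????≋∘∘⊞⊛


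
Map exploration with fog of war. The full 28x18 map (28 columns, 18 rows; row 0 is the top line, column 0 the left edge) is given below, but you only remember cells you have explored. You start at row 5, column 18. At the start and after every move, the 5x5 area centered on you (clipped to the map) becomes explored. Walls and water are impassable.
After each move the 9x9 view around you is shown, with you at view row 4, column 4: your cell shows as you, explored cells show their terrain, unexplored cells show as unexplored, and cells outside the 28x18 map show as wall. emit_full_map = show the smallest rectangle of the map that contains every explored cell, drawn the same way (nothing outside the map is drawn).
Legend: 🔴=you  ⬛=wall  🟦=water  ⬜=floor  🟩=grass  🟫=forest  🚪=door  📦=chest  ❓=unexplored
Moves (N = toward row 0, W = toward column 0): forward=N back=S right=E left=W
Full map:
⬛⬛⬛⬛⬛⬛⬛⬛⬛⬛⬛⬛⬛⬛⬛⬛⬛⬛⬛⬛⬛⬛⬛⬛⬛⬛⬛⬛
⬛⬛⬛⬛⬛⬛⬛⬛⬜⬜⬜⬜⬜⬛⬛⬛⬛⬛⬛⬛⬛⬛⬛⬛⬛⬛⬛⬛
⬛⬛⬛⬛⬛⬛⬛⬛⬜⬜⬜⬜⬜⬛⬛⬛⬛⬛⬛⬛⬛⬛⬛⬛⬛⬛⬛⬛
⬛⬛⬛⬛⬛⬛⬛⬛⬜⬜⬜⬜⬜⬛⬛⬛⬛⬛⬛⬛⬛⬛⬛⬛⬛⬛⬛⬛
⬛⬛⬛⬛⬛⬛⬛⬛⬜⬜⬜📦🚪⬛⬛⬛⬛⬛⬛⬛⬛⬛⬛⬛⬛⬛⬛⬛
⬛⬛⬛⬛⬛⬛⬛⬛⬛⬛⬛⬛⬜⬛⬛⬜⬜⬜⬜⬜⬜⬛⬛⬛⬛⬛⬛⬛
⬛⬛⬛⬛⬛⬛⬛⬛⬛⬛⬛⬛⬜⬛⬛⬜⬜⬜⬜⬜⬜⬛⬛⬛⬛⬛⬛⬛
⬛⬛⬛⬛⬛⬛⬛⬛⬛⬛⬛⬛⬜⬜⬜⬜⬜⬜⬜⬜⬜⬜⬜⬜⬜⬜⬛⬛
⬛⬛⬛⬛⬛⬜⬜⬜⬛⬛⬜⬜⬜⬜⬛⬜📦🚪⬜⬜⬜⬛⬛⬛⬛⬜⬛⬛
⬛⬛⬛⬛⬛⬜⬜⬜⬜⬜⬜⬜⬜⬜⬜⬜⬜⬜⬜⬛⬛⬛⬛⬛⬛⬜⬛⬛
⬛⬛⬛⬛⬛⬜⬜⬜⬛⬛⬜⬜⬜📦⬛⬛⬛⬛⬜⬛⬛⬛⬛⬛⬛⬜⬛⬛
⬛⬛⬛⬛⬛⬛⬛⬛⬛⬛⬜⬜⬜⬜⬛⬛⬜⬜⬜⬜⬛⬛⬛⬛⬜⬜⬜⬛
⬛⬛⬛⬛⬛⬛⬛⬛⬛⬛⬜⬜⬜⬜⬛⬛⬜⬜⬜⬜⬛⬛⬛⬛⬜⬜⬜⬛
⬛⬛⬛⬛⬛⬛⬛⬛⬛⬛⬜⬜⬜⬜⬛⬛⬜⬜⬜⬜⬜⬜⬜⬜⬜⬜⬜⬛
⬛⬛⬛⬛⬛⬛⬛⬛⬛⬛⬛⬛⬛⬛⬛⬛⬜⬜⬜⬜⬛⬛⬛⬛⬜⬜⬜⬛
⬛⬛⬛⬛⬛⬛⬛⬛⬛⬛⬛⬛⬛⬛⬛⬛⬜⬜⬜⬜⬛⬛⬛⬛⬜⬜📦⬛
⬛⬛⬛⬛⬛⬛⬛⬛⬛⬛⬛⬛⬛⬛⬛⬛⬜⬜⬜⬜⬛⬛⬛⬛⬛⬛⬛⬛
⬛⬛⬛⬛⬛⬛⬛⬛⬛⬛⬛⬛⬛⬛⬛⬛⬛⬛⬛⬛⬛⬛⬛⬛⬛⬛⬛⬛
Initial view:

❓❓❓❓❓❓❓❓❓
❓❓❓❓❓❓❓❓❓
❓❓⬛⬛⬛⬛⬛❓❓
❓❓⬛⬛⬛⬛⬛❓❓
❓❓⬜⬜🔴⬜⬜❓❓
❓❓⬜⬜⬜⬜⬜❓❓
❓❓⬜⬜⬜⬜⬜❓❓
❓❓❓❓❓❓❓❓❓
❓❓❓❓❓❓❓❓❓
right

❓❓❓❓❓❓❓❓❓
❓❓❓❓❓❓❓❓❓
❓⬛⬛⬛⬛⬛⬛❓❓
❓⬛⬛⬛⬛⬛⬛❓❓
❓⬜⬜⬜🔴⬜⬛❓❓
❓⬜⬜⬜⬜⬜⬛❓❓
❓⬜⬜⬜⬜⬜⬜❓❓
❓❓❓❓❓❓❓❓❓
❓❓❓❓❓❓❓❓❓

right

❓❓❓❓❓❓❓❓❓
❓❓❓❓❓❓❓❓❓
⬛⬛⬛⬛⬛⬛⬛❓❓
⬛⬛⬛⬛⬛⬛⬛❓❓
⬜⬜⬜⬜🔴⬛⬛❓❓
⬜⬜⬜⬜⬜⬛⬛❓❓
⬜⬜⬜⬜⬜⬜⬜❓❓
❓❓❓❓❓❓❓❓❓
❓❓❓❓❓❓❓❓❓

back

❓❓❓❓❓❓❓❓❓
⬛⬛⬛⬛⬛⬛⬛❓❓
⬛⬛⬛⬛⬛⬛⬛❓❓
⬜⬜⬜⬜⬜⬛⬛❓❓
⬜⬜⬜⬜🔴⬛⬛❓❓
⬜⬜⬜⬜⬜⬜⬜❓❓
❓❓⬜⬜⬜⬛⬛❓❓
❓❓❓❓❓❓❓❓❓
❓❓❓❓❓❓❓❓❓

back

⬛⬛⬛⬛⬛⬛⬛❓❓
⬛⬛⬛⬛⬛⬛⬛❓❓
⬜⬜⬜⬜⬜⬛⬛❓❓
⬜⬜⬜⬜⬜⬛⬛❓❓
⬜⬜⬜⬜🔴⬜⬜❓❓
❓❓⬜⬜⬜⬛⬛❓❓
❓❓⬜⬛⬛⬛⬛❓❓
❓❓❓❓❓❓❓❓❓
❓❓❓❓❓❓❓❓❓

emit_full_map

⬛⬛⬛⬛⬛⬛⬛
⬛⬛⬛⬛⬛⬛⬛
⬜⬜⬜⬜⬜⬛⬛
⬜⬜⬜⬜⬜⬛⬛
⬜⬜⬜⬜🔴⬜⬜
❓❓⬜⬜⬜⬛⬛
❓❓⬜⬛⬛⬛⬛

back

⬛⬛⬛⬛⬛⬛⬛❓❓
⬜⬜⬜⬜⬜⬛⬛❓❓
⬜⬜⬜⬜⬜⬛⬛❓❓
⬜⬜⬜⬜⬜⬜⬜❓❓
❓❓⬜⬜🔴⬛⬛❓❓
❓❓⬜⬛⬛⬛⬛❓❓
❓❓⬜⬛⬛⬛⬛❓❓
❓❓❓❓❓❓❓❓❓
❓❓❓❓❓❓❓❓❓

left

❓⬛⬛⬛⬛⬛⬛⬛❓
❓⬜⬜⬜⬜⬜⬛⬛❓
❓⬜⬜⬜⬜⬜⬛⬛❓
❓⬜⬜⬜⬜⬜⬜⬜❓
❓❓🚪⬜🔴⬜⬛⬛❓
❓❓⬜⬜⬛⬛⬛⬛❓
❓❓⬛⬜⬛⬛⬛⬛❓
❓❓❓❓❓❓❓❓❓
❓❓❓❓❓❓❓❓❓

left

❓❓⬛⬛⬛⬛⬛⬛⬛
❓❓⬜⬜⬜⬜⬜⬛⬛
❓❓⬜⬜⬜⬜⬜⬛⬛
❓❓⬜⬜⬜⬜⬜⬜⬜
❓❓📦🚪🔴⬜⬜⬛⬛
❓❓⬜⬜⬜⬛⬛⬛⬛
❓❓⬛⬛⬜⬛⬛⬛⬛
❓❓❓❓❓❓❓❓❓
❓❓❓❓❓❓❓❓❓

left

❓❓❓⬛⬛⬛⬛⬛⬛
❓❓❓⬜⬜⬜⬜⬜⬛
❓❓⬜⬜⬜⬜⬜⬜⬛
❓❓⬜⬜⬜⬜⬜⬜⬜
❓❓⬜📦🔴⬜⬜⬜⬛
❓❓⬜⬜⬜⬜⬛⬛⬛
❓❓⬛⬛⬛⬜⬛⬛⬛
❓❓❓❓❓❓❓❓❓
❓❓❓❓❓❓❓❓❓

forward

❓❓❓⬛⬛⬛⬛⬛⬛
❓❓❓⬛⬛⬛⬛⬛⬛
❓❓⬜⬜⬜⬜⬜⬜⬛
❓❓⬜⬜⬜⬜⬜⬜⬛
❓❓⬜⬜🔴⬜⬜⬜⬜
❓❓⬜📦🚪⬜⬜⬜⬛
❓❓⬜⬜⬜⬜⬛⬛⬛
❓❓⬛⬛⬛⬜⬛⬛⬛
❓❓❓❓❓❓❓❓❓

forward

❓❓❓❓❓❓❓❓❓
❓❓❓⬛⬛⬛⬛⬛⬛
❓❓⬛⬛⬛⬛⬛⬛⬛
❓❓⬜⬜⬜⬜⬜⬜⬛
❓❓⬜⬜🔴⬜⬜⬜⬛
❓❓⬜⬜⬜⬜⬜⬜⬜
❓❓⬜📦🚪⬜⬜⬜⬛
❓❓⬜⬜⬜⬜⬛⬛⬛
❓❓⬛⬛⬛⬜⬛⬛⬛

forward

❓❓❓❓❓❓❓❓❓
❓❓❓❓❓❓❓❓❓
❓❓⬛⬛⬛⬛⬛⬛⬛
❓❓⬛⬛⬛⬛⬛⬛⬛
❓❓⬜⬜🔴⬜⬜⬜⬛
❓❓⬜⬜⬜⬜⬜⬜⬛
❓❓⬜⬜⬜⬜⬜⬜⬜
❓❓⬜📦🚪⬜⬜⬜⬛
❓❓⬜⬜⬜⬜⬛⬛⬛

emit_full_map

⬛⬛⬛⬛⬛⬛⬛⬛
⬛⬛⬛⬛⬛⬛⬛⬛
⬜⬜🔴⬜⬜⬜⬛⬛
⬜⬜⬜⬜⬜⬜⬛⬛
⬜⬜⬜⬜⬜⬜⬜⬜
⬜📦🚪⬜⬜⬜⬛⬛
⬜⬜⬜⬜⬛⬛⬛⬛
⬛⬛⬛⬜⬛⬛⬛⬛

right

❓❓❓❓❓❓❓❓❓
❓❓❓❓❓❓❓❓❓
❓⬛⬛⬛⬛⬛⬛⬛⬛
❓⬛⬛⬛⬛⬛⬛⬛⬛
❓⬜⬜⬜🔴⬜⬜⬛⬛
❓⬜⬜⬜⬜⬜⬜⬛⬛
❓⬜⬜⬜⬜⬜⬜⬜⬜
❓⬜📦🚪⬜⬜⬜⬛⬛
❓⬜⬜⬜⬜⬛⬛⬛⬛

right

❓❓❓❓❓❓❓❓❓
❓❓❓❓❓❓❓❓❓
⬛⬛⬛⬛⬛⬛⬛⬛❓
⬛⬛⬛⬛⬛⬛⬛⬛❓
⬜⬜⬜⬜🔴⬜⬛⬛❓
⬜⬜⬜⬜⬜⬜⬛⬛❓
⬜⬜⬜⬜⬜⬜⬜⬜❓
⬜📦🚪⬜⬜⬜⬛⬛❓
⬜⬜⬜⬜⬛⬛⬛⬛❓

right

❓❓❓❓❓❓❓❓❓
❓❓❓❓❓❓❓❓❓
⬛⬛⬛⬛⬛⬛⬛❓❓
⬛⬛⬛⬛⬛⬛⬛❓❓
⬜⬜⬜⬜🔴⬛⬛❓❓
⬜⬜⬜⬜⬜⬛⬛❓❓
⬜⬜⬜⬜⬜⬜⬜❓❓
📦🚪⬜⬜⬜⬛⬛❓❓
⬜⬜⬜⬛⬛⬛⬛❓❓

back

❓❓❓❓❓❓❓❓❓
⬛⬛⬛⬛⬛⬛⬛❓❓
⬛⬛⬛⬛⬛⬛⬛❓❓
⬜⬜⬜⬜⬜⬛⬛❓❓
⬜⬜⬜⬜🔴⬛⬛❓❓
⬜⬜⬜⬜⬜⬜⬜❓❓
📦🚪⬜⬜⬜⬛⬛❓❓
⬜⬜⬜⬛⬛⬛⬛❓❓
⬛⬛⬜⬛⬛⬛⬛❓❓

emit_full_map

⬛⬛⬛⬛⬛⬛⬛⬛
⬛⬛⬛⬛⬛⬛⬛⬛
⬜⬜⬜⬜⬜⬜⬛⬛
⬜⬜⬜⬜⬜🔴⬛⬛
⬜⬜⬜⬜⬜⬜⬜⬜
⬜📦🚪⬜⬜⬜⬛⬛
⬜⬜⬜⬜⬛⬛⬛⬛
⬛⬛⬛⬜⬛⬛⬛⬛

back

⬛⬛⬛⬛⬛⬛⬛❓❓
⬛⬛⬛⬛⬛⬛⬛❓❓
⬜⬜⬜⬜⬜⬛⬛❓❓
⬜⬜⬜⬜⬜⬛⬛❓❓
⬜⬜⬜⬜🔴⬜⬜❓❓
📦🚪⬜⬜⬜⬛⬛❓❓
⬜⬜⬜⬛⬛⬛⬛❓❓
⬛⬛⬜⬛⬛⬛⬛❓❓
❓❓❓❓❓❓❓❓❓

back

⬛⬛⬛⬛⬛⬛⬛❓❓
⬜⬜⬜⬜⬜⬛⬛❓❓
⬜⬜⬜⬜⬜⬛⬛❓❓
⬜⬜⬜⬜⬜⬜⬜❓❓
📦🚪⬜⬜🔴⬛⬛❓❓
⬜⬜⬜⬛⬛⬛⬛❓❓
⬛⬛⬜⬛⬛⬛⬛❓❓
❓❓❓❓❓❓❓❓❓
❓❓❓❓❓❓❓❓❓

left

⬛⬛⬛⬛⬛⬛⬛⬛❓
⬜⬜⬜⬜⬜⬜⬛⬛❓
⬜⬜⬜⬜⬜⬜⬛⬛❓
⬜⬜⬜⬜⬜⬜⬜⬜❓
⬜📦🚪⬜🔴⬜⬛⬛❓
⬜⬜⬜⬜⬛⬛⬛⬛❓
⬛⬛⬛⬜⬛⬛⬛⬛❓
❓❓❓❓❓❓❓❓❓
❓❓❓❓❓❓❓❓❓

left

❓⬛⬛⬛⬛⬛⬛⬛⬛
❓⬜⬜⬜⬜⬜⬜⬛⬛
❓⬜⬜⬜⬜⬜⬜⬛⬛
❓⬜⬜⬜⬜⬜⬜⬜⬜
❓⬜📦🚪🔴⬜⬜⬛⬛
❓⬜⬜⬜⬜⬛⬛⬛⬛
❓⬛⬛⬛⬜⬛⬛⬛⬛
❓❓❓❓❓❓❓❓❓
❓❓❓❓❓❓❓❓❓

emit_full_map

⬛⬛⬛⬛⬛⬛⬛⬛
⬛⬛⬛⬛⬛⬛⬛⬛
⬜⬜⬜⬜⬜⬜⬛⬛
⬜⬜⬜⬜⬜⬜⬛⬛
⬜⬜⬜⬜⬜⬜⬜⬜
⬜📦🚪🔴⬜⬜⬛⬛
⬜⬜⬜⬜⬛⬛⬛⬛
⬛⬛⬛⬜⬛⬛⬛⬛

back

❓⬜⬜⬜⬜⬜⬜⬛⬛
❓⬜⬜⬜⬜⬜⬜⬛⬛
❓⬜⬜⬜⬜⬜⬜⬜⬜
❓⬜📦🚪⬜⬜⬜⬛⬛
❓⬜⬜⬜🔴⬛⬛⬛⬛
❓⬛⬛⬛⬜⬛⬛⬛⬛
❓❓⬜⬜⬜⬜⬛❓❓
❓❓❓❓❓❓❓❓❓
❓❓❓❓❓❓❓❓❓

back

❓⬜⬜⬜⬜⬜⬜⬛⬛
❓⬜⬜⬜⬜⬜⬜⬜⬜
❓⬜📦🚪⬜⬜⬜⬛⬛
❓⬜⬜⬜⬜⬛⬛⬛⬛
❓⬛⬛⬛🔴⬛⬛⬛⬛
❓❓⬜⬜⬜⬜⬛❓❓
❓❓⬜⬜⬜⬜⬛❓❓
❓❓❓❓❓❓❓❓❓
❓❓❓❓❓❓❓❓❓

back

❓⬜⬜⬜⬜⬜⬜⬜⬜
❓⬜📦🚪⬜⬜⬜⬛⬛
❓⬜⬜⬜⬜⬛⬛⬛⬛
❓⬛⬛⬛⬜⬛⬛⬛⬛
❓❓⬜⬜🔴⬜⬛❓❓
❓❓⬜⬜⬜⬜⬛❓❓
❓❓⬜⬜⬜⬜⬜❓❓
❓❓❓❓❓❓❓❓❓
❓❓❓❓❓❓❓❓❓

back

❓⬜📦🚪⬜⬜⬜⬛⬛
❓⬜⬜⬜⬜⬛⬛⬛⬛
❓⬛⬛⬛⬜⬛⬛⬛⬛
❓❓⬜⬜⬜⬜⬛❓❓
❓❓⬜⬜🔴⬜⬛❓❓
❓❓⬜⬜⬜⬜⬜❓❓
❓❓⬜⬜⬜⬜⬛❓❓
❓❓❓❓❓❓❓❓❓
❓❓❓❓❓❓❓❓❓

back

❓⬜⬜⬜⬜⬛⬛⬛⬛
❓⬛⬛⬛⬜⬛⬛⬛⬛
❓❓⬜⬜⬜⬜⬛❓❓
❓❓⬜⬜⬜⬜⬛❓❓
❓❓⬜⬜🔴⬜⬜❓❓
❓❓⬜⬜⬜⬜⬛❓❓
❓❓⬜⬜⬜⬜⬛❓❓
❓❓❓❓❓❓❓❓❓
❓❓❓❓❓❓❓❓❓

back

❓⬛⬛⬛⬜⬛⬛⬛⬛
❓❓⬜⬜⬜⬜⬛❓❓
❓❓⬜⬜⬜⬜⬛❓❓
❓❓⬜⬜⬜⬜⬜❓❓
❓❓⬜⬜🔴⬜⬛❓❓
❓❓⬜⬜⬜⬜⬛❓❓
❓❓⬜⬜⬜⬜⬛❓❓
❓❓❓❓❓❓❓❓❓
⬛⬛⬛⬛⬛⬛⬛⬛⬛

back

❓❓⬜⬜⬜⬜⬛❓❓
❓❓⬜⬜⬜⬜⬛❓❓
❓❓⬜⬜⬜⬜⬜❓❓
❓❓⬜⬜⬜⬜⬛❓❓
❓❓⬜⬜🔴⬜⬛❓❓
❓❓⬜⬜⬜⬜⬛❓❓
❓❓⬛⬛⬛⬛⬛❓❓
⬛⬛⬛⬛⬛⬛⬛⬛⬛
⬛⬛⬛⬛⬛⬛⬛⬛⬛

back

❓❓⬜⬜⬜⬜⬛❓❓
❓❓⬜⬜⬜⬜⬜❓❓
❓❓⬜⬜⬜⬜⬛❓❓
❓❓⬜⬜⬜⬜⬛❓❓
❓❓⬜⬜🔴⬜⬛❓❓
❓❓⬛⬛⬛⬛⬛❓❓
⬛⬛⬛⬛⬛⬛⬛⬛⬛
⬛⬛⬛⬛⬛⬛⬛⬛⬛
⬛⬛⬛⬛⬛⬛⬛⬛⬛

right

❓⬜⬜⬜⬜⬛❓❓❓
❓⬜⬜⬜⬜⬜❓❓❓
❓⬜⬜⬜⬜⬛⬛❓❓
❓⬜⬜⬜⬜⬛⬛❓❓
❓⬜⬜⬜🔴⬛⬛❓❓
❓⬛⬛⬛⬛⬛⬛❓❓
⬛⬛⬛⬛⬛⬛⬛⬛⬛
⬛⬛⬛⬛⬛⬛⬛⬛⬛
⬛⬛⬛⬛⬛⬛⬛⬛⬛

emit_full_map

⬛⬛⬛⬛⬛⬛⬛⬛
⬛⬛⬛⬛⬛⬛⬛⬛
⬜⬜⬜⬜⬜⬜⬛⬛
⬜⬜⬜⬜⬜⬜⬛⬛
⬜⬜⬜⬜⬜⬜⬜⬜
⬜📦🚪⬜⬜⬜⬛⬛
⬜⬜⬜⬜⬛⬛⬛⬛
⬛⬛⬛⬜⬛⬛⬛⬛
❓⬜⬜⬜⬜⬛❓❓
❓⬜⬜⬜⬜⬛❓❓
❓⬜⬜⬜⬜⬜❓❓
❓⬜⬜⬜⬜⬛⬛❓
❓⬜⬜⬜⬜⬛⬛❓
❓⬜⬜⬜🔴⬛⬛❓
❓⬛⬛⬛⬛⬛⬛❓

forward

❓⬜⬜⬜⬜⬛❓❓❓
❓⬜⬜⬜⬜⬛❓❓❓
❓⬜⬜⬜⬜⬜⬜❓❓
❓⬜⬜⬜⬜⬛⬛❓❓
❓⬜⬜⬜🔴⬛⬛❓❓
❓⬜⬜⬜⬜⬛⬛❓❓
❓⬛⬛⬛⬛⬛⬛❓❓
⬛⬛⬛⬛⬛⬛⬛⬛⬛
⬛⬛⬛⬛⬛⬛⬛⬛⬛

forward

⬛⬛⬛⬜⬛⬛⬛⬛❓
❓⬜⬜⬜⬜⬛❓❓❓
❓⬜⬜⬜⬜⬛⬛❓❓
❓⬜⬜⬜⬜⬜⬜❓❓
❓⬜⬜⬜🔴⬛⬛❓❓
❓⬜⬜⬜⬜⬛⬛❓❓
❓⬜⬜⬜⬜⬛⬛❓❓
❓⬛⬛⬛⬛⬛⬛❓❓
⬛⬛⬛⬛⬛⬛⬛⬛⬛

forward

⬜⬜⬜⬜⬛⬛⬛⬛❓
⬛⬛⬛⬜⬛⬛⬛⬛❓
❓⬜⬜⬜⬜⬛⬛❓❓
❓⬜⬜⬜⬜⬛⬛❓❓
❓⬜⬜⬜🔴⬜⬜❓❓
❓⬜⬜⬜⬜⬛⬛❓❓
❓⬜⬜⬜⬜⬛⬛❓❓
❓⬜⬜⬜⬜⬛⬛❓❓
❓⬛⬛⬛⬛⬛⬛❓❓

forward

⬜📦🚪⬜⬜⬜⬛⬛❓
⬜⬜⬜⬜⬛⬛⬛⬛❓
⬛⬛⬛⬜⬛⬛⬛⬛❓
❓⬜⬜⬜⬜⬛⬛❓❓
❓⬜⬜⬜🔴⬛⬛❓❓
❓⬜⬜⬜⬜⬜⬜❓❓
❓⬜⬜⬜⬜⬛⬛❓❓
❓⬜⬜⬜⬜⬛⬛❓❓
❓⬜⬜⬜⬜⬛⬛❓❓

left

❓⬜📦🚪⬜⬜⬜⬛⬛
❓⬜⬜⬜⬜⬛⬛⬛⬛
❓⬛⬛⬛⬜⬛⬛⬛⬛
❓❓⬜⬜⬜⬜⬛⬛❓
❓❓⬜⬜🔴⬜⬛⬛❓
❓❓⬜⬜⬜⬜⬜⬜❓
❓❓⬜⬜⬜⬜⬛⬛❓
❓❓⬜⬜⬜⬜⬛⬛❓
❓❓⬜⬜⬜⬜⬛⬛❓

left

❓❓⬜📦🚪⬜⬜⬜⬛
❓❓⬜⬜⬜⬜⬛⬛⬛
❓❓⬛⬛⬛⬜⬛⬛⬛
❓❓⬛⬜⬜⬜⬜⬛⬛
❓❓⬛⬜🔴⬜⬜⬛⬛
❓❓⬛⬜⬜⬜⬜⬜⬜
❓❓⬛⬜⬜⬜⬜⬛⬛
❓❓❓⬜⬜⬜⬜⬛⬛
❓❓❓⬜⬜⬜⬜⬛⬛

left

❓❓❓⬜📦🚪⬜⬜⬜
❓❓❓⬜⬜⬜⬜⬛⬛
❓❓⬛⬛⬛⬛⬜⬛⬛
❓❓⬛⬛⬜⬜⬜⬜⬛
❓❓⬛⬛🔴⬜⬜⬜⬛
❓❓⬛⬛⬜⬜⬜⬜⬜
❓❓⬛⬛⬜⬜⬜⬜⬛
❓❓❓❓⬜⬜⬜⬜⬛
❓❓❓❓⬜⬜⬜⬜⬛

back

❓❓❓⬜⬜⬜⬜⬛⬛
❓❓⬛⬛⬛⬛⬜⬛⬛
❓❓⬛⬛⬜⬜⬜⬜⬛
❓❓⬛⬛⬜⬜⬜⬜⬛
❓❓⬛⬛🔴⬜⬜⬜⬜
❓❓⬛⬛⬜⬜⬜⬜⬛
❓❓⬛⬛⬜⬜⬜⬜⬛
❓❓❓❓⬜⬜⬜⬜⬛
❓❓❓❓⬛⬛⬛⬛⬛

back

❓❓⬛⬛⬛⬛⬜⬛⬛
❓❓⬛⬛⬜⬜⬜⬜⬛
❓❓⬛⬛⬜⬜⬜⬜⬛
❓❓⬛⬛⬜⬜⬜⬜⬜
❓❓⬛⬛🔴⬜⬜⬜⬛
❓❓⬛⬛⬜⬜⬜⬜⬛
❓❓⬛⬛⬜⬜⬜⬜⬛
❓❓❓❓⬛⬛⬛⬛⬛
⬛⬛⬛⬛⬛⬛⬛⬛⬛

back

❓❓⬛⬛⬜⬜⬜⬜⬛
❓❓⬛⬛⬜⬜⬜⬜⬛
❓❓⬛⬛⬜⬜⬜⬜⬜
❓❓⬛⬛⬜⬜⬜⬜⬛
❓❓⬛⬛🔴⬜⬜⬜⬛
❓❓⬛⬛⬜⬜⬜⬜⬛
❓❓⬛⬛⬛⬛⬛⬛⬛
⬛⬛⬛⬛⬛⬛⬛⬛⬛
⬛⬛⬛⬛⬛⬛⬛⬛⬛

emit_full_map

❓⬛⬛⬛⬛⬛⬛⬛⬛
❓⬛⬛⬛⬛⬛⬛⬛⬛
❓⬜⬜⬜⬜⬜⬜⬛⬛
❓⬜⬜⬜⬜⬜⬜⬛⬛
❓⬜⬜⬜⬜⬜⬜⬜⬜
❓⬜📦🚪⬜⬜⬜⬛⬛
❓⬜⬜⬜⬜⬛⬛⬛⬛
⬛⬛⬛⬛⬜⬛⬛⬛⬛
⬛⬛⬜⬜⬜⬜⬛⬛❓
⬛⬛⬜⬜⬜⬜⬛⬛❓
⬛⬛⬜⬜⬜⬜⬜⬜❓
⬛⬛⬜⬜⬜⬜⬛⬛❓
⬛⬛🔴⬜⬜⬜⬛⬛❓
⬛⬛⬜⬜⬜⬜⬛⬛❓
⬛⬛⬛⬛⬛⬛⬛⬛❓


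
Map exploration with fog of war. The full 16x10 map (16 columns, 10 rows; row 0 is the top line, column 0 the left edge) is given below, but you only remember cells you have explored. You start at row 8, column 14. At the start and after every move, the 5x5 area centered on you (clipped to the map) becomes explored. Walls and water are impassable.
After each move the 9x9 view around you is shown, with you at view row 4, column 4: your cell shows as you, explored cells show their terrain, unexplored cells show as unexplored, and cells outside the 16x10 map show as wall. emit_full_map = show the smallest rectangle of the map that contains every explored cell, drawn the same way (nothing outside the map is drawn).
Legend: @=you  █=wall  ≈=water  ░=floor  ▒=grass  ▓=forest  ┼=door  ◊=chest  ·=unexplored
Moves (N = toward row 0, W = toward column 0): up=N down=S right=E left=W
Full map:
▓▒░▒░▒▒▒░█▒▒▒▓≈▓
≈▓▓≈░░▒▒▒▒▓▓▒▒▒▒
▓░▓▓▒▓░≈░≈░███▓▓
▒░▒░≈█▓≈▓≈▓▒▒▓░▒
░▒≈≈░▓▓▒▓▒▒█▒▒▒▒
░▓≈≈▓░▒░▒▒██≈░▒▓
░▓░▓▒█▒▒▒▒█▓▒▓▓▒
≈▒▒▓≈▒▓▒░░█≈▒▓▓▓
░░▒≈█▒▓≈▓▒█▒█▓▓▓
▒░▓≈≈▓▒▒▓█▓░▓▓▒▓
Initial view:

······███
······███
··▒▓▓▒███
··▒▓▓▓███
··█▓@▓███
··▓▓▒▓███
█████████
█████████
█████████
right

·····████
·····████
·▒▓▓▒████
·▒▓▓▓████
·█▓▓@████
·▓▓▒▓████
█████████
█████████
█████████

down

·····████
·▒▓▓▒████
·▒▓▓▓████
·█▓▓▓████
·▓▓▒@████
█████████
█████████
█████████
█████████

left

······███
··▒▓▓▒███
··▒▓▓▓███
··█▓▓▓███
··▓▓@▓███
█████████
█████████
█████████
█████████

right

·····████
·▒▓▓▒████
·▒▓▓▓████
·█▓▓▓████
·▓▓▒@████
█████████
█████████
█████████
█████████

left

······███
··▒▓▓▒███
··▒▓▓▓███
··█▓▓▓███
··▓▓@▓███
█████████
█████████
█████████
█████████

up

······███
······███
··▒▓▓▒███
··▒▓▓▓███
··█▓@▓███
··▓▓▒▓███
█████████
█████████
█████████

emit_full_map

▒▓▓▒
▒▓▓▓
█▓@▓
▓▓▒▓

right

·····████
·····████
·▒▓▓▒████
·▒▓▓▓████
·█▓▓@████
·▓▓▒▓████
█████████
█████████
█████████

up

·····████
·····████
··░▒▓████
·▒▓▓▒████
·▒▓▓@████
·█▓▓▓████
·▓▓▒▓████
█████████
█████████

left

······███
······███
··≈░▒▓███
··▒▓▓▒███
··▒▓@▓███
··█▓▓▓███
··▓▓▒▓███
█████████
█████████

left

·······██
·······██
··█≈░▒▓██
··▓▒▓▓▒██
··≈▒@▓▓██
··▒█▓▓▓██
··░▓▓▒▓██
█████████
█████████

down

·······██
··█≈░▒▓██
··▓▒▓▓▒██
··≈▒▓▓▓██
··▒█@▓▓██
··░▓▓▒▓██
█████████
█████████
█████████

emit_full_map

█≈░▒▓
▓▒▓▓▒
≈▒▓▓▓
▒█@▓▓
░▓▓▒▓

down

··█≈░▒▓██
··▓▒▓▓▒██
··≈▒▓▓▓██
··▒█▓▓▓██
··░▓@▒▓██
█████████
█████████
█████████
█████████

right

·█≈░▒▓███
·▓▒▓▓▒███
·≈▒▓▓▓███
·▒█▓▓▓███
·░▓▓@▓███
█████████
█████████
█████████
█████████

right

█≈░▒▓████
▓▒▓▓▒████
≈▒▓▓▓████
▒█▓▓▓████
░▓▓▒@████
█████████
█████████
█████████
█████████

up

·····████
█≈░▒▓████
▓▒▓▓▒████
≈▒▓▓▓████
▒█▓▓@████
░▓▓▒▓████
█████████
█████████
█████████

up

·····████
·····████
█≈░▒▓████
▓▒▓▓▒████
≈▒▓▓@████
▒█▓▓▓████
░▓▓▒▓████
█████████
█████████

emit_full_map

█≈░▒▓
▓▒▓▓▒
≈▒▓▓@
▒█▓▓▓
░▓▓▒▓


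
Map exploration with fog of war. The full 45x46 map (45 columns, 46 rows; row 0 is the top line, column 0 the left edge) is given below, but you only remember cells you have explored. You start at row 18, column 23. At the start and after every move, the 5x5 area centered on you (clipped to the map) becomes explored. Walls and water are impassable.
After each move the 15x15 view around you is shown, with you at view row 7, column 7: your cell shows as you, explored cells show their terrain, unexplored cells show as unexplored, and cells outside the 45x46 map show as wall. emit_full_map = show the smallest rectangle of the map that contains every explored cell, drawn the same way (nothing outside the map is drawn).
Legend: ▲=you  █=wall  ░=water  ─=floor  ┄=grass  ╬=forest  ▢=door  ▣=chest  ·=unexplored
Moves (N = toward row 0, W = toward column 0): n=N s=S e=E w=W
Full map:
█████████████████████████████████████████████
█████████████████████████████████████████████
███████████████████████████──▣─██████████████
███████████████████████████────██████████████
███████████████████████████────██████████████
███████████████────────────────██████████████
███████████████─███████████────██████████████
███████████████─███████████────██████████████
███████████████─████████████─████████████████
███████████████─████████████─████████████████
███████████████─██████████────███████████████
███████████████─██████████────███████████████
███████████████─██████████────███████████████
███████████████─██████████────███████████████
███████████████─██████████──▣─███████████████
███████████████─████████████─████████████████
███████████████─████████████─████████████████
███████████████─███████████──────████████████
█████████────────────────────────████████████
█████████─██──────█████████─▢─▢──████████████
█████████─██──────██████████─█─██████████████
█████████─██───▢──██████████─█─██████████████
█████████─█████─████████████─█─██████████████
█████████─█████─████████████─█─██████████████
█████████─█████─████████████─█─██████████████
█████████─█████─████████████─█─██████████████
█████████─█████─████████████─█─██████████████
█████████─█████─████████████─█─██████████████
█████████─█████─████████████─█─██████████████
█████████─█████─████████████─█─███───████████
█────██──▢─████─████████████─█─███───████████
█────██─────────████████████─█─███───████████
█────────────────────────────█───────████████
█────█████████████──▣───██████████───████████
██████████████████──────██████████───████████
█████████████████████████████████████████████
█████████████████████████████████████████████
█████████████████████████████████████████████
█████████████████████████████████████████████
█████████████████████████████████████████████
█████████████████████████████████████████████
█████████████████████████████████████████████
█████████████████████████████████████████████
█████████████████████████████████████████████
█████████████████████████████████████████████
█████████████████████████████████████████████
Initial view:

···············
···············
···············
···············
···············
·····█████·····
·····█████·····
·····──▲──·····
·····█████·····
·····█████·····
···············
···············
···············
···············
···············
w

···············
···············
···············
···············
···············
·····██████····
·····██████····
·····──▲───····
·····██████····
·····██████····
···············
···············
···············
···············
···············

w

···············
···············
···············
···············
···············
·····███████···
·····███████···
·····──▲────···
·····███████···
·····███████···
···············
···············
···············
···············
···············

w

···············
···············
···············
···············
···············
·····████████··
·····████████··
·····──▲─────··
·····████████··
·····████████··
···············
···············
···············
···············
···············

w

···············
···············
···············
···············
···············
·····█████████·
·····█████████·
·····──▲──────·
·····─████████·
·····─████████·
···············
···············
···············
···············
···············

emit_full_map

█████████
█████████
──▲──────
─████████
─████████

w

···············
···············
···············
···············
···············
·····██████████
·····██████████
·····──▲───────
·····──████████
·····──████████
···············
···············
···············
···············
···············

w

···············
···············
···············
···············
···············
·····─█████████
·····─█████████
·····──▲───────
·····───███████
·····───███████
···············
···············
···············
···············
···············

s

···············
···············
···············
···············
·····─█████████
·····─█████████
·····──────────
·····──▲███████
·····───███████
·····▢──██·····
···············
···············
···············
···············
···············

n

···············
···············
···············
···············
···············
·····─█████████
·····─█████████
·····──▲───────
·····───███████
·····───███████
·····▢──██·····
···············
···············
···············
···············

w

···············
···············
···············
···············
···············
·····█─████████
·····█─████████
·····──▲───────
·····────██████
·····────██████
······▢──██····
···············
···············
···············
···············

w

···············
···············
···············
···············
···············
·····██─███████
·····██─███████
·····──▲───────
·····─────█████
·····─────█████
·······▢──██···
···············
···············
···············
···············

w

···············
···············
···············
···············
···············
·····███─██████
·····███─██████
·····──▲───────
·····──────████
·····──────████
········▢──██··
···············
···············
···············
···············

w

···············
···············
···············
···············
···············
·····████─█████
·····████─█████
·····──▲───────
·····█──────███
·····█──────███
·········▢──██·
···············
···············
···············
···············

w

···············
···············
···············
···············
···············
·····█████─████
·····█████─████
·····──▲───────
·····██──────██
·····██──────██
··········▢──██
···············
···············
···············
···············

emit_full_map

█████─██████████
█████─██████████
──▲─────────────
██──────████████
██──────████████
·····▢──██······
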